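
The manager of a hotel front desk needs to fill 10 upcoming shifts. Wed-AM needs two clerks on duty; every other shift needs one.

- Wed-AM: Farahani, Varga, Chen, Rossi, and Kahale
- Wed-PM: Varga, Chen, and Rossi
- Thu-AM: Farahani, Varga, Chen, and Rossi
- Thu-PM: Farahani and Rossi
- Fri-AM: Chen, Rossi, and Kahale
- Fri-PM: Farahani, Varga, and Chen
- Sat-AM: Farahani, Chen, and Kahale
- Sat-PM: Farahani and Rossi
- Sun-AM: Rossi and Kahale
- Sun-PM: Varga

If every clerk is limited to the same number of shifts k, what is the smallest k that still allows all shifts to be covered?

With 5 clerks and 11 worker-slots to fill, someone must work at least ⌈11/5⌉ = 3 shifts, so k ≥ 3.
k = 3 works: Wed-AM→Chen+Rossi, Wed-PM→Varga, Thu-AM→Varga, Thu-PM→Farahani, Fri-AM→Chen, Fri-PM→Farahani, Sat-AM→Chen, Sat-PM→Farahani, Sun-AM→Rossi, Sun-PM→Varga.
Loads: Farahani 3, Varga 3, Chen 3, Rossi 2, Kahale 0 — all ≤ 3.

3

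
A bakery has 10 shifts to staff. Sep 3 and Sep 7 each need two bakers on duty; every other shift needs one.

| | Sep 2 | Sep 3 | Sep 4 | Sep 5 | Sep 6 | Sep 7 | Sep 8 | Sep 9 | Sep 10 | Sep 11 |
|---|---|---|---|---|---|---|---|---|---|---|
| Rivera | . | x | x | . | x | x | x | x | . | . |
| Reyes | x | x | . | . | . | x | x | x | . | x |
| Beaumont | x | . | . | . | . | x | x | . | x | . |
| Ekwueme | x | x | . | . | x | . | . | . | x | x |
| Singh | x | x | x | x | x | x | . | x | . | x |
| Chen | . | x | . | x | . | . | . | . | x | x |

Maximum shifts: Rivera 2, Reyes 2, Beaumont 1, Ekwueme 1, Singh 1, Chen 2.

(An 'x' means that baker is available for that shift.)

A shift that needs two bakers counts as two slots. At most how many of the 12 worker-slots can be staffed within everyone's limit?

9

Total capacity across all bakers is 2+2+1+1+1+2 = 9, and 12 slots are needed, so at most 9 can be filled.
An assignment achieving 9: Sep 2→Ekwueme, Sep 3→Chen, Sep 4→Rivera, Sep 5→Singh, Sep 6→Rivera, Sep 8→Reyes, Sep 9→Reyes, Sep 10→Beaumont, Sep 11→Chen.
Loads: Rivera 2/2, Reyes 2/2, Beaumont 1/1, Ekwueme 1/1, Singh 1/1, Chen 2/2.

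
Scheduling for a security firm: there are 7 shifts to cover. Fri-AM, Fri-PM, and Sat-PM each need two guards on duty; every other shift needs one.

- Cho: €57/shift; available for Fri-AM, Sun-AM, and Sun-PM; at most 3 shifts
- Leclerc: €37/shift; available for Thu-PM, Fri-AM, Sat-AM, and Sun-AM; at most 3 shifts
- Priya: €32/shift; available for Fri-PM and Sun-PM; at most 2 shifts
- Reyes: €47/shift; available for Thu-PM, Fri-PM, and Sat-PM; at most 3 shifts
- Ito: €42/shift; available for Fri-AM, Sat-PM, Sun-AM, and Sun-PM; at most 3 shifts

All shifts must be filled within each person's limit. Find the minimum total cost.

Fri-PM can only be covered by Priya and Reyes, so that assignment is forced.
Sat-AM can only be covered by Leclerc, so that assignment is forced.
Sat-PM can only be covered by Reyes and Ito, so that assignment is forced.
Picking the cheapest available guard for each shift independently would cost €390, but that ignores the shift limits.
An optimal schedule: Thu-PM→Leclerc, Fri-AM→Leclerc+Ito, Fri-PM→Priya+Reyes, Sat-AM→Leclerc, Sat-PM→Ito+Reyes, Sun-AM→Ito, Sun-PM→Priya.
Total: 37 + 37 + 42 + 32 + 47 + 37 + 42 + 47 + 42 + 32 = €395.

€395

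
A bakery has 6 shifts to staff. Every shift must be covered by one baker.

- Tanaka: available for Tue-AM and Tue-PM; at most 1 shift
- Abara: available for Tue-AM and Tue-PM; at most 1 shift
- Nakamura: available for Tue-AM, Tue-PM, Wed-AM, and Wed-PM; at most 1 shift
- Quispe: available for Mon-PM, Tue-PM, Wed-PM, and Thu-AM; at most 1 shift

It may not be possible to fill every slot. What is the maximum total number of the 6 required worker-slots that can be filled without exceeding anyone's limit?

4

Total capacity across all bakers is 1+1+1+1 = 4, and 6 slots are needed, so at most 4 can be filled.
An assignment achieving 4: Mon-PM→Quispe, Tue-AM→Tanaka, Tue-PM→Abara, Wed-AM→Nakamura.
Loads: Tanaka 1/1, Abara 1/1, Nakamura 1/1, Quispe 1/1.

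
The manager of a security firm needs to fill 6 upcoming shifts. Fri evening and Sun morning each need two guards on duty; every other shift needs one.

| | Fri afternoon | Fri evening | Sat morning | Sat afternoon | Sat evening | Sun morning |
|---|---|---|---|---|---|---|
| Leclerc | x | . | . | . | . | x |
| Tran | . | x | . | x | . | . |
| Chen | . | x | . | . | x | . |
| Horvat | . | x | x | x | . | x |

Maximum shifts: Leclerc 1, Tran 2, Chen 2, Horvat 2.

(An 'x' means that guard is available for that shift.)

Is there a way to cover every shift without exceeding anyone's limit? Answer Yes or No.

Shifts {Fri afternoon, Sun morning} need 3 worker-slots in total, but the guards available for any of those shifts (Leclerc and Horvat) can supply at most 2 among them. So no valid schedule exists.

No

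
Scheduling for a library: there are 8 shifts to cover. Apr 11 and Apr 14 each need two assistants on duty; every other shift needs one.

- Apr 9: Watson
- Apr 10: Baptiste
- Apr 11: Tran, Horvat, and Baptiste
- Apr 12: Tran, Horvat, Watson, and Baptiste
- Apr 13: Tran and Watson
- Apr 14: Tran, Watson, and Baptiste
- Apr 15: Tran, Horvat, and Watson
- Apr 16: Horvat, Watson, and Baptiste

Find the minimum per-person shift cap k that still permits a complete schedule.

3

With 4 assistants and 10 worker-slots to fill, someone must work at least ⌈10/4⌉ = 3 shifts, so k ≥ 3.
k = 3 works: Apr 9→Watson, Apr 10→Baptiste, Apr 11→Tran+Horvat, Apr 12→Watson, Apr 13→Tran, Apr 14→Tran+Watson, Apr 15→Horvat, Apr 16→Horvat.
Loads: Tran 3, Horvat 3, Watson 3, Baptiste 1 — all ≤ 3.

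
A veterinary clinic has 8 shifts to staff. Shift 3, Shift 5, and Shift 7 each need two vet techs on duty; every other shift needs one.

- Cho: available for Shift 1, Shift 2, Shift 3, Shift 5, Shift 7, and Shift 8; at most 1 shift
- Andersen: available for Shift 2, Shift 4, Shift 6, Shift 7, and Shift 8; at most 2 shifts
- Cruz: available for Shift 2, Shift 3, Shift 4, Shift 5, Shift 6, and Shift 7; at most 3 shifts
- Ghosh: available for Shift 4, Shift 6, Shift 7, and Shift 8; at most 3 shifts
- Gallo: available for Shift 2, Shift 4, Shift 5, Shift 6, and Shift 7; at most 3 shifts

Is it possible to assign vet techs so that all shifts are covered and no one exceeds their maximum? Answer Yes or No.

No

Total capacity is 12 and 11 slots are needed, so capacity alone doesn't rule it out.
Shifts {Shift 1, Shift 3} need 3 worker-slots in total, but the vet techs available for any of those shifts (Cho and Cruz) can supply at most 2 among them. So no valid schedule exists.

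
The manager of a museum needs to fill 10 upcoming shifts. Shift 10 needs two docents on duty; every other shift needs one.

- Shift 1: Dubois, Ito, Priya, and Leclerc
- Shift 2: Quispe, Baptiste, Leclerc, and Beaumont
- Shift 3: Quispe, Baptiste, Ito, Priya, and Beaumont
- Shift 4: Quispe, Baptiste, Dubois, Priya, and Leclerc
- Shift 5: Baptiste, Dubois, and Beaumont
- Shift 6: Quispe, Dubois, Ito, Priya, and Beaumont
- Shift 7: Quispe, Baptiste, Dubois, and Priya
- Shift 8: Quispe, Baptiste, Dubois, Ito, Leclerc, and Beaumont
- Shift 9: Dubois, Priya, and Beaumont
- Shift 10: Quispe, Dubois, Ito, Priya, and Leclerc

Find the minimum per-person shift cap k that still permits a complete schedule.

2

With 7 docents and 11 worker-slots to fill, someone must work at least ⌈11/7⌉ = 2 shifts, so k ≥ 2.
k = 2 works: Shift 1→Dubois, Shift 2→Quispe, Shift 3→Baptiste, Shift 4→Priya, Shift 5→Baptiste, Shift 6→Ito, Shift 7→Quispe, Shift 8→Ito, Shift 9→Dubois, Shift 10→Priya+Leclerc.
Loads: Quispe 2, Baptiste 2, Dubois 2, Ito 2, Priya 2, Leclerc 1, Beaumont 0 — all ≤ 2.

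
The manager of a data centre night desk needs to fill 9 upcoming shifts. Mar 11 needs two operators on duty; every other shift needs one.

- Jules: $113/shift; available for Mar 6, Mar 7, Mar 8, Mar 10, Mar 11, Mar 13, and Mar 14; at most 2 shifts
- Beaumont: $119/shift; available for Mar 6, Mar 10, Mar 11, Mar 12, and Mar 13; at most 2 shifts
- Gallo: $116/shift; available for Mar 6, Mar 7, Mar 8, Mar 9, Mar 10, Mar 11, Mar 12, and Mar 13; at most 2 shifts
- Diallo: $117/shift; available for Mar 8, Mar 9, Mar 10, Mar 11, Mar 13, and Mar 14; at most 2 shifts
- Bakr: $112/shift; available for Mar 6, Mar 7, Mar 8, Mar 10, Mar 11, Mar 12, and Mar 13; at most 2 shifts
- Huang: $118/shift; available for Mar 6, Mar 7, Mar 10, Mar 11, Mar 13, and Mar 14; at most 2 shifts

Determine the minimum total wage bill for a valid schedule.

$1152

Picking the cheapest available operator for each shift independently would cost $1126, but that ignores the shift limits.
An optimal schedule: Mar 6→Gallo, Mar 7→Bakr, Mar 8→Jules, Mar 9→Gallo, Mar 10→Diallo, Mar 11→Diallo+Huang, Mar 12→Bakr, Mar 13→Huang, Mar 14→Jules.
Total: 116 + 112 + 113 + 116 + 117 + 117 + 118 + 112 + 118 + 113 = $1152.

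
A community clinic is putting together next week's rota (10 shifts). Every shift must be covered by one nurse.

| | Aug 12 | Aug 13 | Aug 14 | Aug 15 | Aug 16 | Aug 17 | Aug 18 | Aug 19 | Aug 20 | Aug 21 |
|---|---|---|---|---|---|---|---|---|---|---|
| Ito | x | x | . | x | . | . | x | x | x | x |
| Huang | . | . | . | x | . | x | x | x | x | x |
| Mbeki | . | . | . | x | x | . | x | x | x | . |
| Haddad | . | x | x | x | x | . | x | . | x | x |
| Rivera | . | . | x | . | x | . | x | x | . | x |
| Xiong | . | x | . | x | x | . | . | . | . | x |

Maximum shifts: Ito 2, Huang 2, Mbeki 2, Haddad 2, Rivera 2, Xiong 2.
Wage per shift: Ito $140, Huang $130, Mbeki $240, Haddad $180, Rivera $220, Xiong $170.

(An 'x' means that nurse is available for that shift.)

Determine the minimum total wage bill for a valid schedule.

$1680

Aug 12 can only be covered by Ito, so that assignment is forced.
Aug 17 can only be covered by Huang, so that assignment is forced.
Picking the cheapest available nurse for each shift independently would cost $1410, but that ignores the shift limits.
An optimal schedule: Aug 12→Ito, Aug 13→Ito, Aug 14→Haddad, Aug 15→Xiong, Aug 16→Xiong, Aug 17→Huang, Aug 18→Rivera, Aug 19→Huang, Aug 20→Haddad, Aug 21→Rivera.
Total: 140 + 140 + 180 + 170 + 170 + 130 + 220 + 130 + 180 + 220 = $1680.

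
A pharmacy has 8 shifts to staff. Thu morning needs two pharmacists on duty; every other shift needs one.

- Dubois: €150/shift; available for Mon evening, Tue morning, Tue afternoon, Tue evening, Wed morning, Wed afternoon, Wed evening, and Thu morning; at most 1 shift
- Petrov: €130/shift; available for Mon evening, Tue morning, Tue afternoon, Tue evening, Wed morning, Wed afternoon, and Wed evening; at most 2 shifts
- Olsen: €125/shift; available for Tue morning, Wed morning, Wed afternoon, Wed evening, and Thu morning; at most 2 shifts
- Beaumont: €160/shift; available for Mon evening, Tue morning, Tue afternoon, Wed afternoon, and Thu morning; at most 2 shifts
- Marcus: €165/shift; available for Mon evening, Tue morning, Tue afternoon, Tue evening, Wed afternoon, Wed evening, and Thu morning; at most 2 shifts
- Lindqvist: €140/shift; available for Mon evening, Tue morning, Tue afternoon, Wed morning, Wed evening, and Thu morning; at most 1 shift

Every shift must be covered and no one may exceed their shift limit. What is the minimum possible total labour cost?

€1285

Picking the cheapest available pharmacist for each shift independently would cost €1155, but that ignores the shift limits.
An optimal schedule: Mon evening→Petrov, Tue morning→Beaumont, Tue afternoon→Beaumont, Tue evening→Dubois, Wed morning→Petrov, Wed afternoon→Olsen, Wed evening→Olsen, Thu morning→Marcus+Lindqvist.
Total: 130 + 160 + 160 + 150 + 130 + 125 + 125 + 165 + 140 = €1285.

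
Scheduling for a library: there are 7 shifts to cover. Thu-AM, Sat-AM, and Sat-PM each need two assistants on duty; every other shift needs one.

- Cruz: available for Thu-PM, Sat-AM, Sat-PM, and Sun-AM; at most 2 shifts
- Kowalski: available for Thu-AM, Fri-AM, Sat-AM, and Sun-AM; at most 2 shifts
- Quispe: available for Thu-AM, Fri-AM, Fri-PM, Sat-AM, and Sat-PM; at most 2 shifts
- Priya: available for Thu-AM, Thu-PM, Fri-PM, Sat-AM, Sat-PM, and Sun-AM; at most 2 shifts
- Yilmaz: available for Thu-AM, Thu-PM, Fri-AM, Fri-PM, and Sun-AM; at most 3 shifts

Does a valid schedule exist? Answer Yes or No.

Yes

One valid schedule: Thu-AM→Priya+Yilmaz, Thu-PM→Cruz, Fri-AM→Kowalski, Fri-PM→Quispe, Sat-AM→Kowalski+Priya, Sat-PM→Cruz+Quispe, Sun-AM→Yilmaz.
Loads: Cruz 2/2, Kowalski 2/2, Quispe 2/2, Priya 2/2, Yilmaz 2/3 — all within limits.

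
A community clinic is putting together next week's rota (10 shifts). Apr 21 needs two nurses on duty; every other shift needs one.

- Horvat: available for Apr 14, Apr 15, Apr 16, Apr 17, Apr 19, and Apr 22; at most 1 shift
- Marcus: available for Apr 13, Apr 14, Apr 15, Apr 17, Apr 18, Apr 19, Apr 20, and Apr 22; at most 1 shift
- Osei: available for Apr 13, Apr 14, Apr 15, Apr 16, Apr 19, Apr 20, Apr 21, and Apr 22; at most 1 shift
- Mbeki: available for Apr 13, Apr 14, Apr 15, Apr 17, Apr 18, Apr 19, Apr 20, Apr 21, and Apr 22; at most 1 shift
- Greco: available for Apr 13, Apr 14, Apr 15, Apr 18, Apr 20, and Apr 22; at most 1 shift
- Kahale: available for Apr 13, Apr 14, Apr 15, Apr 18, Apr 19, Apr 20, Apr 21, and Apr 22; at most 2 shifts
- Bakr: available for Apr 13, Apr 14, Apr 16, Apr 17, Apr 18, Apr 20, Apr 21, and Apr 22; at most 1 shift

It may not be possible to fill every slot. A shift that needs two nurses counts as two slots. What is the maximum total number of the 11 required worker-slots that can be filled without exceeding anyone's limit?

Total capacity across all nurses is 1+1+1+1+1+2+1 = 8, and 11 slots are needed, so at most 8 can be filled.
An assignment achieving 8: Apr 13→Kahale, Apr 16→Horvat, Apr 17→Marcus, Apr 18→Greco, Apr 19→Kahale, Apr 20→Bakr, Apr 21→Osei+Mbeki.
Loads: Horvat 1/1, Marcus 1/1, Osei 1/1, Mbeki 1/1, Greco 1/1, Kahale 2/2, Bakr 1/1.

8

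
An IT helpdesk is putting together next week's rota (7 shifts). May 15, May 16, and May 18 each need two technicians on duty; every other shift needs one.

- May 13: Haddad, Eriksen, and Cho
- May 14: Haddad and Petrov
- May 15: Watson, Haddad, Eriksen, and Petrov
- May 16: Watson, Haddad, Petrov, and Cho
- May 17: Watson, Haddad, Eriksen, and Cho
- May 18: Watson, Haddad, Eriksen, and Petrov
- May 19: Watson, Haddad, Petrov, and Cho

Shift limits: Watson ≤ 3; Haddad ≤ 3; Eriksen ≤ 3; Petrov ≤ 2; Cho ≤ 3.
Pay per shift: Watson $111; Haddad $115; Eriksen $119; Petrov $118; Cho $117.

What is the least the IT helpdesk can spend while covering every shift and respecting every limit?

$1147

Picking the cheapest available technician for each shift independently would cost $1130, but that ignores the shift limits.
An optimal schedule: May 13→Haddad, May 14→Haddad, May 15→Watson+Haddad, May 16→Watson+Cho, May 17→Cho, May 18→Watson+Petrov, May 19→Cho.
Total: 115 + 115 + 111 + 115 + 111 + 117 + 117 + 111 + 118 + 117 = $1147.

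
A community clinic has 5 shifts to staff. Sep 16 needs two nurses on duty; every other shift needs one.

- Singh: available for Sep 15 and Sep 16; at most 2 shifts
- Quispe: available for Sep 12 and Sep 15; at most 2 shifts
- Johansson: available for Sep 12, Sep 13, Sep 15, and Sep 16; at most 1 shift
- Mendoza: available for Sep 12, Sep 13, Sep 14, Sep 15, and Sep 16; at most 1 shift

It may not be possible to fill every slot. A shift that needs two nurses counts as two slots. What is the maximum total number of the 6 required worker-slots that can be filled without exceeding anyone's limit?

Total capacity across all nurses is 2+2+1+1 = 6, and 6 slots are needed, so at most 6 can be filled.
Shifts {Sep 13, Sep 14, Sep 16} need 4 slots but only Singh, Johansson, and Mendoza are available for them, supplying at most 3 — so at least 1 slot must go unfilled.
An assignment achieving 5: Sep 12→Quispe, Sep 13→Johansson, Sep 14→Mendoza, Sep 15→Singh, Sep 16→Singh.
Loads: Singh 2/2, Quispe 1/2, Johansson 1/1, Mendoza 1/1.

5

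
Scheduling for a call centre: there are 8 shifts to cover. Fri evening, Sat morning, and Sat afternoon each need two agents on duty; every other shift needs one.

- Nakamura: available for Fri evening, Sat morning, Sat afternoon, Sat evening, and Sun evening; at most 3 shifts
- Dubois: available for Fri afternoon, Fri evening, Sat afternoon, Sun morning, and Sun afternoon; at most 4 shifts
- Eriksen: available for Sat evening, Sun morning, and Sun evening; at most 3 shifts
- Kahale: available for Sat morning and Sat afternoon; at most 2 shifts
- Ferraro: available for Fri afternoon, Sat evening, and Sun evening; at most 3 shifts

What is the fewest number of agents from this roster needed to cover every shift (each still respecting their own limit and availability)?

4

11 slots to fill and no one can take more than 4, so at least ⌈11/4⌉ = 3 agents are needed.
Any 3 agents together have capacity at most 4+3+3 = 10 < 11 slots, so 3 can never suffice.
Nakamura, Dubois, Eriksen, and Kahale alone can cover everything: Fri afternoon→Dubois, Fri evening→Nakamura+Dubois, Sat morning→Nakamura+Kahale, Sat afternoon→Dubois+Kahale, Sat evening→Nakamura, Sun morning→Eriksen, Sun afternoon→Dubois, Sun evening→Eriksen.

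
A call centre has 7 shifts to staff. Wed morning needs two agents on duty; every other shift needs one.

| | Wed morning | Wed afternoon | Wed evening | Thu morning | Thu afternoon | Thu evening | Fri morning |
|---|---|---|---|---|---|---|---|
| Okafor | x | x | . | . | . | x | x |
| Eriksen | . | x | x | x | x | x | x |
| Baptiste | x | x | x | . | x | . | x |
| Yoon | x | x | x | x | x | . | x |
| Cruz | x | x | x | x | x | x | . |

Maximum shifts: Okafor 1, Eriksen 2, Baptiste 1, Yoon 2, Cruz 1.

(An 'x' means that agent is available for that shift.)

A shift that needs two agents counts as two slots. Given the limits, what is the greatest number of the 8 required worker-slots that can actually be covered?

Total capacity across all agents is 1+2+1+2+1 = 7, and 8 slots are needed, so at most 7 can be filled.
An assignment achieving 7: Wed morning→Baptiste+Yoon, Wed afternoon→Cruz, Wed evening→Eriksen, Thu morning→Eriksen, Thu afternoon→Yoon, Thu evening→Okafor.
Loads: Okafor 1/1, Eriksen 2/2, Baptiste 1/1, Yoon 2/2, Cruz 1/1.

7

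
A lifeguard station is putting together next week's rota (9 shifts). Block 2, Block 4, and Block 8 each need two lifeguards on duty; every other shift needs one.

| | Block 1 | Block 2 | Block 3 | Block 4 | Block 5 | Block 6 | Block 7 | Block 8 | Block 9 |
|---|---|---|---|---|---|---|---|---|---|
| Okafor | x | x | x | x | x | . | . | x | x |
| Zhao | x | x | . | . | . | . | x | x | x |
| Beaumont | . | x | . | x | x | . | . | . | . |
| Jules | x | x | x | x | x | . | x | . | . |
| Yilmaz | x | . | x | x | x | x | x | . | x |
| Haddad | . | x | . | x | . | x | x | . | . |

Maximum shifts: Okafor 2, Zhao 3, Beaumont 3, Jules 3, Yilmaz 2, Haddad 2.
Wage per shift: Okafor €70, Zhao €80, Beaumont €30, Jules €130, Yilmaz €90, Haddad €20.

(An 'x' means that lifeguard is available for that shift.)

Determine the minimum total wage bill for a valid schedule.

€690

Block 8 can only be covered by Okafor and Zhao, so that assignment is forced.
Picking the cheapest available lifeguard for each shift independently would cost €530, but that ignores the shift limits.
An optimal schedule: Block 1→Zhao, Block 2→Haddad+Beaumont, Block 3→Okafor, Block 4→Beaumont+Yilmaz, Block 5→Beaumont, Block 6→Haddad, Block 7→Yilmaz, Block 8→Okafor+Zhao, Block 9→Zhao.
Total: 80 + 20 + 30 + 70 + 30 + 90 + 30 + 20 + 90 + 70 + 80 + 80 = €690.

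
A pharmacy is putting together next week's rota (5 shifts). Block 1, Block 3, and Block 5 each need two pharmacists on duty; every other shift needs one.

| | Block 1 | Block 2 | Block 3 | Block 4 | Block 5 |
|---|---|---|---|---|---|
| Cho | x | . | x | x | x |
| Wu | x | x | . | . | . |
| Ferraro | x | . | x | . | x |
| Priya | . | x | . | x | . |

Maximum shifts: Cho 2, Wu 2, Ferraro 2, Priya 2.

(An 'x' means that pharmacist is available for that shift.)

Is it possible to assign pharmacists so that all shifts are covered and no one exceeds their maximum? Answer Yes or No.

Total capacity is 8 and 8 slots are needed, so capacity alone doesn't rule it out.
Shifts {Block 1, Block 3, Block 5} need 6 worker-slots in total, but the pharmacists available for any of those shifts (Cho, Wu, and Ferraro) can supply at most 5 among them. So no valid schedule exists.

No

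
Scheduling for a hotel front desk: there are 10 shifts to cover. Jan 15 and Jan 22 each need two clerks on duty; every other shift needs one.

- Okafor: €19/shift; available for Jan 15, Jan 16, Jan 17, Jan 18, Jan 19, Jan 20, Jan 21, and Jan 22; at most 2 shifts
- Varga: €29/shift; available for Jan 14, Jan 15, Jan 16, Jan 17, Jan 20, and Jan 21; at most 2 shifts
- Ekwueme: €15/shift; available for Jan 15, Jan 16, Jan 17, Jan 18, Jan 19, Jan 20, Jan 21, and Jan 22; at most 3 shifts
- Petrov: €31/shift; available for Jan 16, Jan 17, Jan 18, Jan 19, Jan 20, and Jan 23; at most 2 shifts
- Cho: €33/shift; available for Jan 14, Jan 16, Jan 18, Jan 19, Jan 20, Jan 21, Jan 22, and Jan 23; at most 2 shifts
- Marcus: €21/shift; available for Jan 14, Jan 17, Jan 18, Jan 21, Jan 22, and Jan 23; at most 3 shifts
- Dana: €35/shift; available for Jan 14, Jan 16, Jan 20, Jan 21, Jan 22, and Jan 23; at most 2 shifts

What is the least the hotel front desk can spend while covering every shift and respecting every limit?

Picking the cheapest available clerk for each shift independently would cost €200, but that ignores the shift limits.
An optimal schedule: Jan 14→Marcus, Jan 15→Ekwueme+Okafor, Jan 16→Varga, Jan 17→Ekwueme, Jan 18→Petrov, Jan 19→Ekwueme, Jan 20→Petrov, Jan 21→Varga, Jan 22→Okafor+Marcus, Jan 23→Marcus.
Total: 21 + 15 + 19 + 29 + 15 + 31 + 15 + 31 + 29 + 19 + 21 + 21 = €266.

€266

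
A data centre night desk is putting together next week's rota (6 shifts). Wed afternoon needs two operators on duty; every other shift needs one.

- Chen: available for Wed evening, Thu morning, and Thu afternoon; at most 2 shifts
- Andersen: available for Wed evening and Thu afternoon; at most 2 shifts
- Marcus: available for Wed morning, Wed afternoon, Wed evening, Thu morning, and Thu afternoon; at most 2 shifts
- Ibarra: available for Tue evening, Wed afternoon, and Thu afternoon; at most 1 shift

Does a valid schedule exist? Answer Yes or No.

No

Total capacity is 7 and 7 slots are needed, so capacity alone doesn't rule it out.
Shifts {Tue evening, Wed afternoon} need 3 worker-slots in total, but the operators available for any of those shifts (Marcus and Ibarra) can supply at most 2 among them. So no valid schedule exists.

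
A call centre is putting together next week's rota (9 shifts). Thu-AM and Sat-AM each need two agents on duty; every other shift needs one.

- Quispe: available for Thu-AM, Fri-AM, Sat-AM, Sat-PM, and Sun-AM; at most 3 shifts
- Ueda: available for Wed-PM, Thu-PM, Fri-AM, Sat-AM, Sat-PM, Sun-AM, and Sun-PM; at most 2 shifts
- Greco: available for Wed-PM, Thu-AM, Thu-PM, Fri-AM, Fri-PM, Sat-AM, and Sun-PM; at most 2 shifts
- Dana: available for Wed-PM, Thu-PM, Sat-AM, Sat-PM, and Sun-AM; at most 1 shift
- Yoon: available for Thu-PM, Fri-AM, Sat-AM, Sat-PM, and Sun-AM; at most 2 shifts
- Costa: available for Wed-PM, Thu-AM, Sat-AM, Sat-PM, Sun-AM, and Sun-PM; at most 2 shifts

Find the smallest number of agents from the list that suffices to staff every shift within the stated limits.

5

11 slots to fill and no one can take more than 3, so at least ⌈11/3⌉ = 4 agents are needed.
Any 4 agents together have capacity at most 3+2+2+2 = 9 < 11 slots, so 4 can never suffice.
Quispe, Ueda, Greco, Yoon, and Costa alone can cover everything: Wed-PM→Ueda, Thu-AM→Quispe+Greco, Thu-PM→Ueda, Fri-AM→Quispe, Fri-PM→Greco, Sat-AM→Yoon+Costa, Sat-PM→Quispe, Sun-AM→Yoon, Sun-PM→Costa.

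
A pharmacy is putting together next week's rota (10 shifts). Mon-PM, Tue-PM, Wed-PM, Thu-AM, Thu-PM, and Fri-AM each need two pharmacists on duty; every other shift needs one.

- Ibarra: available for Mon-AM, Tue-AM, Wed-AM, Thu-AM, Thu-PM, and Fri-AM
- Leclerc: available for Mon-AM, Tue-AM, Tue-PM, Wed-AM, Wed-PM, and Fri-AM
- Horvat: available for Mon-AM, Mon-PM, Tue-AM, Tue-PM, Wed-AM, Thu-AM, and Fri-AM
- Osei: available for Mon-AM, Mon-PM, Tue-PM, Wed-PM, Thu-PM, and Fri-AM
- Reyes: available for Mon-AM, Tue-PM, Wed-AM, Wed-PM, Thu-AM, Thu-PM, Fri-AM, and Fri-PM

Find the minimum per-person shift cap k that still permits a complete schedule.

With 5 pharmacists and 16 worker-slots to fill, someone must work at least ⌈16/5⌉ = 4 shifts, so k ≥ 4.
k = 4 works: Mon-AM→Leclerc, Mon-PM→Horvat+Osei, Tue-AM→Ibarra, Tue-PM→Leclerc+Horvat, Wed-AM→Ibarra, Wed-PM→Leclerc+Osei, Thu-AM→Ibarra+Horvat, Thu-PM→Ibarra+Osei, Fri-AM→Leclerc+Horvat, Fri-PM→Reyes.
Loads: Ibarra 4, Leclerc 4, Horvat 4, Osei 3, Reyes 1 — all ≤ 4.

4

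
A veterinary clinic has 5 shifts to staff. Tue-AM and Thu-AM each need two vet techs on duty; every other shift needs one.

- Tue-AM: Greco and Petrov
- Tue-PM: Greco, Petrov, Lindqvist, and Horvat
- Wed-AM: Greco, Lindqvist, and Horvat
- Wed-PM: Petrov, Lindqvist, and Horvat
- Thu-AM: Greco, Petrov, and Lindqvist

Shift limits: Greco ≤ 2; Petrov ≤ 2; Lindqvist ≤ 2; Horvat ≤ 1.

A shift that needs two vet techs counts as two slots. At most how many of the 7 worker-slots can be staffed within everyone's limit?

7

Total capacity across all vet techs is 2+2+2+1 = 7, and 7 slots are needed, so at most 7 can be filled.
An assignment achieving 7: Tue-AM→Greco+Petrov, Tue-PM→Horvat, Wed-AM→Greco, Wed-PM→Lindqvist, Thu-AM→Petrov+Lindqvist.
Loads: Greco 2/2, Petrov 2/2, Lindqvist 2/2, Horvat 1/1.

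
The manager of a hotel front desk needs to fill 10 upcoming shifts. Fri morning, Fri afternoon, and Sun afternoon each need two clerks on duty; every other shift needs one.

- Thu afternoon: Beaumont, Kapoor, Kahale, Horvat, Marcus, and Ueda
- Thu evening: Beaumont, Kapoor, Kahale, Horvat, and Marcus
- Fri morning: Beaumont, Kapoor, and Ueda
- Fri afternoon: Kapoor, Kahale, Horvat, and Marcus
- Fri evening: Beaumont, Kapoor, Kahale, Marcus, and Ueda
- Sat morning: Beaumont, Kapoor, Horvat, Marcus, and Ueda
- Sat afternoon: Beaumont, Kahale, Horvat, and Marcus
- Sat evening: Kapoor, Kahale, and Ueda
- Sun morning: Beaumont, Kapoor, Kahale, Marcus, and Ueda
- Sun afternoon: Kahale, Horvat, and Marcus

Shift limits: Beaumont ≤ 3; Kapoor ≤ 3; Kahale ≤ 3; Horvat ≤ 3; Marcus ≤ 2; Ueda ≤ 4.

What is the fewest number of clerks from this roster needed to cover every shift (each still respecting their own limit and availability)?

4

13 slots to fill and no one can take more than 4, so at least ⌈13/4⌉ = 4 clerks are needed.
Beaumont, Kahale, Horvat, and Ueda alone can cover everything: Thu afternoon→Ueda, Thu evening→Beaumont, Fri morning→Beaumont+Ueda, Fri afternoon→Kahale+Horvat, Fri evening→Beaumont, Sat morning→Ueda, Sat afternoon→Horvat, Sat evening→Kahale, Sun morning→Ueda, Sun afternoon→Kahale+Horvat.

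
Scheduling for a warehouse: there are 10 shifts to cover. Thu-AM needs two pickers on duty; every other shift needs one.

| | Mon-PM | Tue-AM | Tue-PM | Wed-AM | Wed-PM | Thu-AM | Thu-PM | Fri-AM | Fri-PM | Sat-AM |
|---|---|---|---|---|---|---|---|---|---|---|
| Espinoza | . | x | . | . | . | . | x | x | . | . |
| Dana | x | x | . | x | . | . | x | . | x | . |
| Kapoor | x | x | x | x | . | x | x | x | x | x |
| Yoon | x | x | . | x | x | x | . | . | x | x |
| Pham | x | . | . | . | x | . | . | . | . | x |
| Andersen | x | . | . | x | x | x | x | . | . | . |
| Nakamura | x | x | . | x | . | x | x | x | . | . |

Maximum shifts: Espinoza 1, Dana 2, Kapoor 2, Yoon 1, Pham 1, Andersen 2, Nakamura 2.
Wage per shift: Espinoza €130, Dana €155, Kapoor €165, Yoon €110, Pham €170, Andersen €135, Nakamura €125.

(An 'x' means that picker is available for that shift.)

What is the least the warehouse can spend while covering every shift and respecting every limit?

Tue-PM can only be covered by Kapoor, so that assignment is forced.
Picking the cheapest available picker for each shift independently would cost €1310, but that ignores the shift limits.
An optimal schedule: Mon-PM→Pham, Tue-AM→Dana, Tue-PM→Kapoor, Wed-AM→Andersen, Wed-PM→Yoon, Thu-AM→Andersen+Nakamura, Thu-PM→Nakamura, Fri-AM→Espinoza, Fri-PM→Dana, Sat-AM→Kapoor.
Total: 170 + 155 + 165 + 135 + 110 + 135 + 125 + 125 + 130 + 155 + 165 = €1570.

€1570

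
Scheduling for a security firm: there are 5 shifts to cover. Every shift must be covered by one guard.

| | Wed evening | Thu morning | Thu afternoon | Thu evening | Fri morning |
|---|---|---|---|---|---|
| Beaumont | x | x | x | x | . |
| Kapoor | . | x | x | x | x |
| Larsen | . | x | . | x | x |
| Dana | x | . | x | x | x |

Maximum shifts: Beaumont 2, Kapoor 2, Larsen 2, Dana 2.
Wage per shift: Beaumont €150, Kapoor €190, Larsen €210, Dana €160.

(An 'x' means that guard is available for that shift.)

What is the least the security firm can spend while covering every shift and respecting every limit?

Picking the cheapest available guard for each shift independently would cost €760, but that ignores the shift limits.
An optimal schedule: Wed evening→Beaumont, Thu morning→Beaumont, Thu afternoon→Dana, Thu evening→Kapoor, Fri morning→Dana.
Total: 150 + 150 + 160 + 190 + 160 = €810.

€810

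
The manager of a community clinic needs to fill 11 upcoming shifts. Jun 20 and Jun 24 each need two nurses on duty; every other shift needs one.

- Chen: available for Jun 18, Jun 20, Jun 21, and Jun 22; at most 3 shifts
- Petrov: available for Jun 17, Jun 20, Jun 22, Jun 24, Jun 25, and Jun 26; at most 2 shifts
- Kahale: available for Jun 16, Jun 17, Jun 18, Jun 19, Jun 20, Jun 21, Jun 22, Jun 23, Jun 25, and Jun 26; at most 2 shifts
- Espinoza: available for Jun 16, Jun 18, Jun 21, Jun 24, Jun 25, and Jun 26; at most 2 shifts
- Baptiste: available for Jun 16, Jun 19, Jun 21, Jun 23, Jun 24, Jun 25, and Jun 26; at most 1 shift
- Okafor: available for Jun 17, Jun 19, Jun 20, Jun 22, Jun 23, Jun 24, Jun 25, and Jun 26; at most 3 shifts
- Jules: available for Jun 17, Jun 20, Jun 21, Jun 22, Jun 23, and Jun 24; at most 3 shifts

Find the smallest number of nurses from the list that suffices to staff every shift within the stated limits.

13 slots to fill and no one can take more than 3, so at least ⌈13/3⌉ = 5 nurses are needed.
Chen, Petrov, Kahale, Okafor, and Jules alone can cover everything: Jun 16→Kahale, Jun 17→Jules, Jun 18→Chen, Jun 19→Kahale, Jun 20→Chen+Jules, Jun 21→Chen, Jun 22→Jules, Jun 23→Okafor, Jun 24→Petrov+Okafor, Jun 25→Petrov, Jun 26→Okafor.

5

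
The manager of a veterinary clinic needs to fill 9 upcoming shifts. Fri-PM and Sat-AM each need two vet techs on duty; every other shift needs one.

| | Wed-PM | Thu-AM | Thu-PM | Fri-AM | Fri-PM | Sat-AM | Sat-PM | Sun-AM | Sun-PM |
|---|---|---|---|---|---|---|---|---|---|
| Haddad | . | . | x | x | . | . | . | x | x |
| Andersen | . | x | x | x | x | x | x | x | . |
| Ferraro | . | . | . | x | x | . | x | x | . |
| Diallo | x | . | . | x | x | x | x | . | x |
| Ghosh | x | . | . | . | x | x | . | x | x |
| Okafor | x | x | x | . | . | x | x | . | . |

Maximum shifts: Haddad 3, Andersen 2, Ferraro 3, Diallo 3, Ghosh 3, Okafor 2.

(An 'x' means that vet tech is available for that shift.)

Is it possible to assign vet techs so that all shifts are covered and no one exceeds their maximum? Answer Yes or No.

Yes

One valid schedule: Wed-PM→Diallo, Thu-AM→Andersen, Thu-PM→Haddad, Fri-AM→Haddad, Fri-PM→Ferraro+Diallo, Sat-AM→Diallo+Ghosh, Sat-PM→Andersen, Sun-AM→Ferraro, Sun-PM→Haddad.
Loads: Haddad 3/3, Andersen 2/2, Ferraro 2/3, Diallo 3/3, Ghosh 1/3, Okafor 0/2 — all within limits.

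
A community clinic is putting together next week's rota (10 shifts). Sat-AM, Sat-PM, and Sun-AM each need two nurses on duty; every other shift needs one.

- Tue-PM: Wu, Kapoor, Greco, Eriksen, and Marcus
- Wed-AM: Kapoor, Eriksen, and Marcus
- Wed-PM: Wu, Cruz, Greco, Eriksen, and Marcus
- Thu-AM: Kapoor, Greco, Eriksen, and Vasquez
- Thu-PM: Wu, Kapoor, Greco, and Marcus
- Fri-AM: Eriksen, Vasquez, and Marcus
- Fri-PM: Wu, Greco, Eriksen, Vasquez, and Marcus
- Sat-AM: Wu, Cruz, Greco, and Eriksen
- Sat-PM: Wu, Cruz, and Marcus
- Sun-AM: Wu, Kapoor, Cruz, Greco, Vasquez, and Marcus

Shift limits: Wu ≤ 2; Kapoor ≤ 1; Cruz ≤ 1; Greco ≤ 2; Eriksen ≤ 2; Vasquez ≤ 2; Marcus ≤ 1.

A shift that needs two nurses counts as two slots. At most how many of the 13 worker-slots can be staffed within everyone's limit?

Total capacity across all nurses is 2+1+1+2+2+2+1 = 11, and 13 slots are needed, so at most 11 can be filled.
An assignment achieving 11: Tue-PM→Marcus, Wed-AM→Kapoor, Thu-AM→Greco, Thu-PM→Wu, Fri-AM→Eriksen, Fri-PM→Vasquez, Sat-AM→Greco+Eriksen, Sat-PM→Wu+Cruz, Sun-AM→Vasquez.
Loads: Wu 2/2, Kapoor 1/1, Cruz 1/1, Greco 2/2, Eriksen 2/2, Vasquez 2/2, Marcus 1/1.

11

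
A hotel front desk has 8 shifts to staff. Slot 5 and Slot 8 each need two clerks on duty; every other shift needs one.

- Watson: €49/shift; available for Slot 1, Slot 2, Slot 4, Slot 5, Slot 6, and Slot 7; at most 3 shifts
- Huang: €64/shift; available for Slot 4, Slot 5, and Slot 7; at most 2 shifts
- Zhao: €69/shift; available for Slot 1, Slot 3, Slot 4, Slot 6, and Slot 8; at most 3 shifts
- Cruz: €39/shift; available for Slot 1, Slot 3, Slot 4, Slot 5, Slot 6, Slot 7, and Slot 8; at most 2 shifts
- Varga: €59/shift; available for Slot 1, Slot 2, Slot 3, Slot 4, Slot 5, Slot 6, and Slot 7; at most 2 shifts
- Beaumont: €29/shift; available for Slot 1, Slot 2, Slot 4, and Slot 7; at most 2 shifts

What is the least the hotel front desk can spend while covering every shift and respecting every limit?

Slot 8 can only be covered by Zhao and Cruz, so that assignment is forced.
Picking the cheapest available clerk for each shift independently would cost €390, but that ignores the shift limits.
An optimal schedule: Slot 1→Beaumont, Slot 2→Beaumont, Slot 3→Cruz, Slot 4→Varga, Slot 5→Watson+Varga, Slot 6→Watson, Slot 7→Watson, Slot 8→Cruz+Zhao.
Total: 29 + 29 + 39 + 59 + 49 + 59 + 49 + 49 + 39 + 69 = €470.

€470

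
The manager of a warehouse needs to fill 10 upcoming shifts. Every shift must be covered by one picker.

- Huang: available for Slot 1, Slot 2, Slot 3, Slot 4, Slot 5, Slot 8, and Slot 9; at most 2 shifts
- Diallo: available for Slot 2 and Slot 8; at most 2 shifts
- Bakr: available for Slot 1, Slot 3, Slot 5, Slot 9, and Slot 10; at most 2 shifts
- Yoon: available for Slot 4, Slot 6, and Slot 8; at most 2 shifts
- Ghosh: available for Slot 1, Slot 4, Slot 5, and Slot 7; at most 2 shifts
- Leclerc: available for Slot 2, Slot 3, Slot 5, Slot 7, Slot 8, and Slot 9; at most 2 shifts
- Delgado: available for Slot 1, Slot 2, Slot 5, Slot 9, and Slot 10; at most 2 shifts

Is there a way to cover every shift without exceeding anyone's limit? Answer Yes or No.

Yes

Slot 6 can only be covered by Yoon, so that assignment is forced.
One valid schedule: Slot 1→Bakr, Slot 2→Diallo, Slot 3→Huang, Slot 4→Huang, Slot 5→Ghosh, Slot 6→Yoon, Slot 7→Ghosh, Slot 8→Diallo, Slot 9→Leclerc, Slot 10→Bakr.
Loads: Huang 2/2, Diallo 2/2, Bakr 2/2, Yoon 1/2, Ghosh 2/2, Leclerc 1/2, Delgado 0/2 — all within limits.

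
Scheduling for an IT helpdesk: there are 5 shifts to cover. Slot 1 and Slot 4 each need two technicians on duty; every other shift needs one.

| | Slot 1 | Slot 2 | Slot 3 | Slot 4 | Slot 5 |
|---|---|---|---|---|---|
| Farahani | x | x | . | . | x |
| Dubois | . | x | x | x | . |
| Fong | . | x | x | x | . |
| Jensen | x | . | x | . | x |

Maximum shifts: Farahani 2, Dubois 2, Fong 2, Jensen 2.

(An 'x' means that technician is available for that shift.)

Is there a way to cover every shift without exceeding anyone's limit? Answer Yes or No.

Slot 1 can only be covered by Farahani and Jensen, so that assignment is forced.
Slot 4 can only be covered by Dubois and Fong, so that assignment is forced.
One valid schedule: Slot 1→Farahani+Jensen, Slot 2→Dubois, Slot 3→Fong, Slot 4→Dubois+Fong, Slot 5→Farahani.
Loads: Farahani 2/2, Dubois 2/2, Fong 2/2, Jensen 1/2 — all within limits.

Yes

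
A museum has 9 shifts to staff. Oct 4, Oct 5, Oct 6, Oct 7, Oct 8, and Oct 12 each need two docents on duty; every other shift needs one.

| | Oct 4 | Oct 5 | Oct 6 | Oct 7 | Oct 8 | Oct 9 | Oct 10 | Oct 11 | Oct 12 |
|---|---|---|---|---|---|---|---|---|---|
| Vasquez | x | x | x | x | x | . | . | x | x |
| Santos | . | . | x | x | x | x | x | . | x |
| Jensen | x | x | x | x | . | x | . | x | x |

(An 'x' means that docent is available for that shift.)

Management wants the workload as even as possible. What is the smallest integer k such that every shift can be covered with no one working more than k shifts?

5

With 3 docents and 15 worker-slots to fill, someone must work at least ⌈15/3⌉ = 5 shifts, so k ≥ 5.
k = 5 works: Oct 4→Vasquez+Jensen, Oct 5→Vasquez+Jensen, Oct 6→Vasquez+Jensen, Oct 7→Santos+Jensen, Oct 8→Vasquez+Santos, Oct 9→Santos, Oct 10→Santos, Oct 11→Vasquez, Oct 12→Santos+Jensen.
Loads: Vasquez 5, Santos 5, Jensen 5 — all ≤ 5.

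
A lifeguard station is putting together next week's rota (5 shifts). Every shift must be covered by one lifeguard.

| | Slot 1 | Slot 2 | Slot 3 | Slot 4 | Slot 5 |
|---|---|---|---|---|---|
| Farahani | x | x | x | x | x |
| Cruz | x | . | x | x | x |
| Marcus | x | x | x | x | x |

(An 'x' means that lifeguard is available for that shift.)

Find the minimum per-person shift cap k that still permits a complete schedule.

With 3 lifeguards and 5 worker-slots to fill, someone must work at least ⌈5/3⌉ = 2 shifts, so k ≥ 2.
k = 2 works: Slot 1→Farahani, Slot 2→Farahani, Slot 3→Cruz, Slot 4→Cruz, Slot 5→Marcus.
Loads: Farahani 2, Cruz 2, Marcus 1 — all ≤ 2.

2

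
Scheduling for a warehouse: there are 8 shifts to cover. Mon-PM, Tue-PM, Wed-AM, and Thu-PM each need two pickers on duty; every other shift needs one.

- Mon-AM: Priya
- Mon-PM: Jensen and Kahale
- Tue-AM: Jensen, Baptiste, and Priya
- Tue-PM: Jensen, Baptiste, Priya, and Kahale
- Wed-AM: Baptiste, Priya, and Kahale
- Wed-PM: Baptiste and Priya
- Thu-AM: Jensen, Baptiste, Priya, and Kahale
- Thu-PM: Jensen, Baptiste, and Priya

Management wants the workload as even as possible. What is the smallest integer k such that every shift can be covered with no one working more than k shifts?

With 4 pickers and 12 worker-slots to fill, someone must work at least ⌈12/4⌉ = 3 shifts, so k ≥ 3.
k = 3 works: Mon-AM→Priya, Mon-PM→Jensen+Kahale, Tue-AM→Jensen, Tue-PM→Priya+Kahale, Wed-AM→Baptiste+Priya, Wed-PM→Baptiste, Thu-AM→Kahale, Thu-PM→Jensen+Baptiste.
Loads: Jensen 3, Baptiste 3, Priya 3, Kahale 3 — all ≤ 3.

3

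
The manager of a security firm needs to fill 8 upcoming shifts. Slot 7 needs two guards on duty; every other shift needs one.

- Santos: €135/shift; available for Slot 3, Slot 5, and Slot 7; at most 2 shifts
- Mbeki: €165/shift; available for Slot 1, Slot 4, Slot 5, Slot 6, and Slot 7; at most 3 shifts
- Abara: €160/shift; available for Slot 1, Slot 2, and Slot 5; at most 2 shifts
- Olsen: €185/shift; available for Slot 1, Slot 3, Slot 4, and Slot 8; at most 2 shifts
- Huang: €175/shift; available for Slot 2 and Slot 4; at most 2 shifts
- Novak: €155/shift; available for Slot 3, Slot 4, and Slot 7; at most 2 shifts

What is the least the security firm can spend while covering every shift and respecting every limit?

Slot 6 can only be covered by Mbeki, so that assignment is forced.
Slot 8 can only be covered by Olsen, so that assignment is forced.
Picking the cheapest available guard for each shift independently would cost €1385, but that ignores the shift limits.
An optimal schedule: Slot 1→Abara, Slot 2→Abara, Slot 3→Santos, Slot 4→Novak, Slot 5→Santos, Slot 6→Mbeki, Slot 7→Novak+Mbeki, Slot 8→Olsen.
Total: 160 + 160 + 135 + 155 + 135 + 165 + 155 + 165 + 185 = €1415.

€1415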